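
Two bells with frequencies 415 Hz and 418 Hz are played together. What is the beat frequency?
3 Hz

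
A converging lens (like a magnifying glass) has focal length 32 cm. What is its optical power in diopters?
P = 1/f = 3.125 D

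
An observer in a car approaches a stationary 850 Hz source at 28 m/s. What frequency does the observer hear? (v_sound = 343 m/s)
f_obs = f·(v + v_o)/v = 919.4 Hz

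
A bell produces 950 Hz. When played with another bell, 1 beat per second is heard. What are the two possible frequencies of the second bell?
f₂ = 950 ± 1 Hz → 951 Hz or 949 Hz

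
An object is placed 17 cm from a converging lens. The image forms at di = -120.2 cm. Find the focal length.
1/f = 1/do + 1/di → f = 19.8 cm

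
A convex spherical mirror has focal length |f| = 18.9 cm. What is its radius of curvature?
R = 2|f| = 37.8 cm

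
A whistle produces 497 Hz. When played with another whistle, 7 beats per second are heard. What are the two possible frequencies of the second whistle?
f₂ = 497 ± 7 Hz → 504 Hz or 490 Hz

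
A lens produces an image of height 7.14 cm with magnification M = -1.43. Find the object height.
ho = |hi|/|M| = 4.993 cm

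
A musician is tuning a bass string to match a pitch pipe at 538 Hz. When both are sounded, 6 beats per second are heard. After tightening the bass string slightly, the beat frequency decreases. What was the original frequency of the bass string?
532 Hz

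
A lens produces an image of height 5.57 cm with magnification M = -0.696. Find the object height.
ho = |hi|/|M| = 8.003 cm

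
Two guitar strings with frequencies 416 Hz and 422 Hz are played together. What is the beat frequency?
6 Hz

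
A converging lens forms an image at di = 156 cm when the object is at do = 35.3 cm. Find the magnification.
M = −di/do = -4.419 (inverted image)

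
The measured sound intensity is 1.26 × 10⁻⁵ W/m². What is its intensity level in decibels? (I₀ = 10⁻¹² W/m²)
β = 10·log₁₀(I/I₀) = 71 dB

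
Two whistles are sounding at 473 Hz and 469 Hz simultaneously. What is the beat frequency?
4 Hz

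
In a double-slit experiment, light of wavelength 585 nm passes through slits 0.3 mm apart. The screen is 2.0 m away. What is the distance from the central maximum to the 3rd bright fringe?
y = mλL/d = 11.7 mm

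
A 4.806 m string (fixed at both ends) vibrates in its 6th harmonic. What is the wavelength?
λₙ = 2L/n = 1.602 m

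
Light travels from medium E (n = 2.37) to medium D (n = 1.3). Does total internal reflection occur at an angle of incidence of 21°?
θc = arcsin(n₂/n₁) = 33.27°; 21° < θc, so no — the ray refracts.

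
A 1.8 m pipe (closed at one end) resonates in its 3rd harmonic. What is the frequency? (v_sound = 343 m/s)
fₙ = nv/(4L) = 142.9 Hz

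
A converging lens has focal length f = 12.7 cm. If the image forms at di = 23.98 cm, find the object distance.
1/do = 1/f − 1/di → do = 27 cm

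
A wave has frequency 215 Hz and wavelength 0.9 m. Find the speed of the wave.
v = fλ = 193.5 m/s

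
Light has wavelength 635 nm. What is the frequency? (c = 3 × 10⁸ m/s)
f = c/λ = 4.724 × 10¹⁴ Hz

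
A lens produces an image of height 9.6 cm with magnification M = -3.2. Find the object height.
ho = |hi|/|M| = 3 cm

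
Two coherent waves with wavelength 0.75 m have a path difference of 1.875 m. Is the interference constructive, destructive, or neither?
destructive — path difference = 2.5λ, an odd multiple of λ/2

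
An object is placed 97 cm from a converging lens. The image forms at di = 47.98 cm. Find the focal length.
1/f = 1/do + 1/di → f = 32.1 cm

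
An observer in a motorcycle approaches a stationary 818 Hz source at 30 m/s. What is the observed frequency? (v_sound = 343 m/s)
f_obs = f·(v + v_o)/v = 889.5 Hz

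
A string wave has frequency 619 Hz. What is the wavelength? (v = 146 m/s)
λ = v/f = 0.2359 m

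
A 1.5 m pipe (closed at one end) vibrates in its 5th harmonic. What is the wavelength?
λₙ = 4L/n = 1.2 m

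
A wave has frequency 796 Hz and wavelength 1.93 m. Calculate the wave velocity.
v = fλ = 1536 m/s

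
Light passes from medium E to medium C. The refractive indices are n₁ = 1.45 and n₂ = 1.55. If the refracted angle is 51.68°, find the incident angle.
sin θ₁ = (n₂/n₁)·sin θ₂ → θ₁ = 57°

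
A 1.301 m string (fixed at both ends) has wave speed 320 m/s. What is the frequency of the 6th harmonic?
fₙ = nv/(2L) = 737.9 Hz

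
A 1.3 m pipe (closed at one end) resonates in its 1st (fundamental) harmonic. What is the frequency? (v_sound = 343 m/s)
fₙ = nv/(4L) = 65.96 Hz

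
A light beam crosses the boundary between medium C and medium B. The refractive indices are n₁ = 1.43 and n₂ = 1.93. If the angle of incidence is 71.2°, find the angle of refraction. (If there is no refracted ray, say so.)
sin θ₂ = (n₁/n₂)·sin θ₁ = 0.7014 → θ₂ = 44.54°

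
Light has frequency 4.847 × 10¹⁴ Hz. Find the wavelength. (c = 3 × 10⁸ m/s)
λ = c/f = 618.9 nm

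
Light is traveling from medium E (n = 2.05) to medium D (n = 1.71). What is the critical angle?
θc = arcsin(n₂/n₁) = 56.53°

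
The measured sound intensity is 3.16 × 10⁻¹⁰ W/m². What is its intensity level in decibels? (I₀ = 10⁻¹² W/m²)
β = 10·log₁₀(I/I₀) = 25 dB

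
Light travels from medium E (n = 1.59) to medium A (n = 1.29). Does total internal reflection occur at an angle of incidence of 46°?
θc = arcsin(n₂/n₁) = 54.23°; 46° < θc, so no — the ray refracts.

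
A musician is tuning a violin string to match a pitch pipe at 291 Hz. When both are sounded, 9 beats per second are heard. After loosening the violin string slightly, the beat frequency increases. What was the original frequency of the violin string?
282 Hz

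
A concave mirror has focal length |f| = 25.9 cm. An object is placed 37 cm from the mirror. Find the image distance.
f = +25.9 cm (concave); 1/di = 1/f − 1/do → di = 86.33 cm (real image, in front of mirror)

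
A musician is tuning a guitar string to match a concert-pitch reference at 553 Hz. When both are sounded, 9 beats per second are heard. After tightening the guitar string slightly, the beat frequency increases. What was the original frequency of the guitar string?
562 Hz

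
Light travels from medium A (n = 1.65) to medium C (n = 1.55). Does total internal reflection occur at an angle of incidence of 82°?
θc = arcsin(n₂/n₁) = 69.95°; 82° > θc, so yes — total internal reflection.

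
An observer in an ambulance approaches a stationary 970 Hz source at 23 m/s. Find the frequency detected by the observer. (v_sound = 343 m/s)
f_obs = f·(v + v_o)/v = 1035 Hz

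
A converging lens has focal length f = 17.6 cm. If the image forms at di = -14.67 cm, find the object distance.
1/do = 1/f − 1/di → do = 8.001 cm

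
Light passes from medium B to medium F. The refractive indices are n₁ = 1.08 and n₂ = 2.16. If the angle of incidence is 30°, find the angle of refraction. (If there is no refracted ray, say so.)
sin θ₂ = (n₁/n₂)·sin θ₁ = 0.25 → θ₂ = 14.48°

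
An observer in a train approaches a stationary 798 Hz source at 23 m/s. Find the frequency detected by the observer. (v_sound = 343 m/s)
f_obs = f·(v + v_o)/v = 851.5 Hz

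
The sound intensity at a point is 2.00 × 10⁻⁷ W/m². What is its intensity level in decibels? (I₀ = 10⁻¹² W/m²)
β = 10·log₁₀(I/I₀) = 53.01 dB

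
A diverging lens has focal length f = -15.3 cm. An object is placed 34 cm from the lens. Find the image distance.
1/di = 1/f − 1/do → di = -10.55 cm (virtual image)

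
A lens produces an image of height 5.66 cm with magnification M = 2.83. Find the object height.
ho = |hi|/|M| = 2 cm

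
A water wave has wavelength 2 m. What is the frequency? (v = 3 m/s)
f = v/λ = 1.5 Hz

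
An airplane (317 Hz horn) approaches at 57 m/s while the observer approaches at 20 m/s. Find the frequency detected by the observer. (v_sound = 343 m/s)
f_obs = f·(v + v_o)/(v − v_s) = 402.3 Hz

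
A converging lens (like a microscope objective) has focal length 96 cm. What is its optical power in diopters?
P = 1/f = 1.042 D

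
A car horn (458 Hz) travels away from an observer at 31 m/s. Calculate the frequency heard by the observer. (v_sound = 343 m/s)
f_obs = f·v/(v + v_s) = 420 Hz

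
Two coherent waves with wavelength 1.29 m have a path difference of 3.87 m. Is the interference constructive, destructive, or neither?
constructive — path difference = 3λ, a whole number of wavelengths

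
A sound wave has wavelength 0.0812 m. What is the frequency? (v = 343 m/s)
f = v/λ = 4224 Hz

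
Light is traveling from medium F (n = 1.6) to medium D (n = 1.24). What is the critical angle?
θc = arcsin(n₂/n₁) = 50.81°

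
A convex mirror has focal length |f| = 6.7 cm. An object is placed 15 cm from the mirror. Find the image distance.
f = −6.7 cm (convex); 1/di = 1/f − 1/do → di = -4.631 cm (virtual image, behind mirror)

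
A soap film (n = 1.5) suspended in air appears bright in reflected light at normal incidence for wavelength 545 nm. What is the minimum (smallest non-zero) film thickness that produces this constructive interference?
2nt = (m − ½)λ with m = 1 → t = (m − ½)λ/(2n) = 90.83 nm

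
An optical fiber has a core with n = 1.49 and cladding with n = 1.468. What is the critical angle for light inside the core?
θc = arcsin(n_cladding/n_core) = 80.14°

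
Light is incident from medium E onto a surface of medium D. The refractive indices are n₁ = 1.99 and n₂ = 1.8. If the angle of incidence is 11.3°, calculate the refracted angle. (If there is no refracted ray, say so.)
sin θ₂ = (n₁/n₂)·sin θ₁ = 0.2166 → θ₂ = 12.51°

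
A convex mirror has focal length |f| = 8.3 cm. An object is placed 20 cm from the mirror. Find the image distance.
f = −8.3 cm (convex); 1/di = 1/f − 1/do → di = -5.866 cm (virtual image, behind mirror)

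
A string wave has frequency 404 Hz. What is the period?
T = 1/f = 0.002475 s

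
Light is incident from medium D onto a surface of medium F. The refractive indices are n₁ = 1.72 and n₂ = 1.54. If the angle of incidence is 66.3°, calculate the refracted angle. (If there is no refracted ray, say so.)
sin θ₂ = (n₁/n₂)·sin θ₁ = 1.023 > 1, so there is no refracted ray — the light undergoes total internal reflection.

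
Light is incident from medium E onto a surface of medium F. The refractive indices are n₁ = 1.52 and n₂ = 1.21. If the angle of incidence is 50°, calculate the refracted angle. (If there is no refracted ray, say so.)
sin θ₂ = (n₁/n₂)·sin θ₁ = 0.9623 → θ₂ = 74.22°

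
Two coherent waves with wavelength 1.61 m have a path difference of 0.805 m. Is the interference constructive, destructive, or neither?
destructive — path difference = 0.5λ, an odd multiple of λ/2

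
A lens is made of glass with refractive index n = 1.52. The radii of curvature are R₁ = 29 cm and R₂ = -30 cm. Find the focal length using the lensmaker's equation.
1/f = (n − 1)(1/R₁ − 1/R₂) → f = 28.36 cm (converging lens)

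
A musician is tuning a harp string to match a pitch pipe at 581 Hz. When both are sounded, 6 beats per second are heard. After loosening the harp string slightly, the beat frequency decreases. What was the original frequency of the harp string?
587 Hz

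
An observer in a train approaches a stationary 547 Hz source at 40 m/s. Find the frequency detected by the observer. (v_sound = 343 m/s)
f_obs = f·(v + v_o)/v = 610.8 Hz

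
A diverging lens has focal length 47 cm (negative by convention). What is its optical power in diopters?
P = 1/f = -2.128 D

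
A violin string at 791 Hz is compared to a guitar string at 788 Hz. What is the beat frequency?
3 Hz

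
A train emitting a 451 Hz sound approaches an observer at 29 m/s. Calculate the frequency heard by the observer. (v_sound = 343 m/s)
f_obs = f·v/(v − v_s) = 492.7 Hz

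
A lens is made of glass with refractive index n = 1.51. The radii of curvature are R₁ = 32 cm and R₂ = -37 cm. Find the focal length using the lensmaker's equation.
1/f = (n − 1)(1/R₁ − 1/R₂) → f = 33.65 cm (converging lens)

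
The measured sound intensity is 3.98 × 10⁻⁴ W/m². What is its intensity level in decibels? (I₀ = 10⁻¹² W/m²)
β = 10·log₁₀(I/I₀) = 86 dB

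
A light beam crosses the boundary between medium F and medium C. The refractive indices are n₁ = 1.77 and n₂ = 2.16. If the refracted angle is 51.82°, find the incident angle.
sin θ₁ = (n₂/n₁)·sin θ₂ → θ₁ = 73.59°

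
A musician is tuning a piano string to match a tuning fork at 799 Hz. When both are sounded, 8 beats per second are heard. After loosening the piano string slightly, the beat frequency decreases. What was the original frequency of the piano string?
807 Hz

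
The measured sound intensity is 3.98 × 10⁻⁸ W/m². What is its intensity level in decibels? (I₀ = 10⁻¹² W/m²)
β = 10·log₁₀(I/I₀) = 46 dB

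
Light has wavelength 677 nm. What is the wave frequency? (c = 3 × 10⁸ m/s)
f = c/λ = 4.431 × 10¹⁴ Hz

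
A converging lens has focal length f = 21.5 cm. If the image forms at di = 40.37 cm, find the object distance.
1/do = 1/f − 1/di → do = 46 cm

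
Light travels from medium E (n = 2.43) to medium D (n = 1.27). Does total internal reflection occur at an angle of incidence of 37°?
θc = arcsin(n₂/n₁) = 31.51°; 37° > θc, so yes — total internal reflection.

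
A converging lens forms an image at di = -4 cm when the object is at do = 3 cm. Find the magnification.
M = −di/do = 1.333 (upright image)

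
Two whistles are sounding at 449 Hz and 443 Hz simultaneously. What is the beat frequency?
6 Hz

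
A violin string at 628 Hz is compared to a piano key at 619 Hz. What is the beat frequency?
9 Hz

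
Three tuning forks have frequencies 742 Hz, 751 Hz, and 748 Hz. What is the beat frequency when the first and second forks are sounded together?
9 Hz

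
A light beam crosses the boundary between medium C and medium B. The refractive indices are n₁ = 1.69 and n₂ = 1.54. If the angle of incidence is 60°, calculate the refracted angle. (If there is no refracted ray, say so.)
sin θ₂ = (n₁/n₂)·sin θ₁ = 0.9504 → θ₂ = 71.87°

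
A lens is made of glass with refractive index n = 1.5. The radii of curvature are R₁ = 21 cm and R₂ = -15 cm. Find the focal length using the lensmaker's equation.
1/f = (n − 1)(1/R₁ − 1/R₂) → f = 17.5 cm (converging lens)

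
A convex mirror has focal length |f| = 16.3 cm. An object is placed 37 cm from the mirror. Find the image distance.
f = −16.3 cm (convex); 1/di = 1/f − 1/do → di = -11.32 cm (virtual image, behind mirror)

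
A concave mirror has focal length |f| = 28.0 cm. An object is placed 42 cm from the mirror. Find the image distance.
f = +28.0 cm (concave); 1/di = 1/f − 1/do → di = 84 cm (real image, in front of mirror)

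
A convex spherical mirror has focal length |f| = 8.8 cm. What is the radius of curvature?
R = 2|f| = 17.6 cm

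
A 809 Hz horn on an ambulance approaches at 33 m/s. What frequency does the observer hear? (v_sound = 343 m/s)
f_obs = f·v/(v − v_s) = 895.1 Hz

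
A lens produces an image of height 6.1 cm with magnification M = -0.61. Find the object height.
ho = |hi|/|M| = 10 cm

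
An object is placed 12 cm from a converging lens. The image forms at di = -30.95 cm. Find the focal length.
1/f = 1/do + 1/di → f = 19.6 cm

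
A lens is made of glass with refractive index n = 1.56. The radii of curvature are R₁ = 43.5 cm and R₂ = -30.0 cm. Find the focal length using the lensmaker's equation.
1/f = (n − 1)(1/R₁ − 1/R₂) → f = 31.71 cm (converging lens)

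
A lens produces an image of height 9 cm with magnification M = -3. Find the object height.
ho = |hi|/|M| = 3 cm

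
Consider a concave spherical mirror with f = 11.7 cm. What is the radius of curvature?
R = 2|f| = 23.4 cm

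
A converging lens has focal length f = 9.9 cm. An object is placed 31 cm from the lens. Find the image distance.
1/di = 1/f − 1/do → di = 14.55 cm (real image)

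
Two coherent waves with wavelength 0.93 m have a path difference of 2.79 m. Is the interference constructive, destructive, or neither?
constructive — path difference = 3λ, a whole number of wavelengths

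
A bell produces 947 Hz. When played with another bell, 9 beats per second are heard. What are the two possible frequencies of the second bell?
f₂ = 947 ± 9 Hz → 956 Hz or 938 Hz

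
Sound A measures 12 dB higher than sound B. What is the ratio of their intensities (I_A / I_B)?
I_A/I_B = 10^(Δβ/10) = 15.85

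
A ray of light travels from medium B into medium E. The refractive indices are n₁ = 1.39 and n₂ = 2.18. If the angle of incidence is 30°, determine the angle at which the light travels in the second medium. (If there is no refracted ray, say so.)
sin θ₂ = (n₁/n₂)·sin θ₁ = 0.3188 → θ₂ = 18.59°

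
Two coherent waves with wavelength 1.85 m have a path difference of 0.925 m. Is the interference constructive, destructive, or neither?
destructive — path difference = 0.5λ, an odd multiple of λ/2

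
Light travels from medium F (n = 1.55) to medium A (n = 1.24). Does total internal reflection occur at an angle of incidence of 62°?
θc = arcsin(n₂/n₁) = 53.13°; 62° > θc, so yes — total internal reflection.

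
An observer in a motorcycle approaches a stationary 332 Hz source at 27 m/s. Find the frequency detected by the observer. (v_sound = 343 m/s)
f_obs = f·(v + v_o)/v = 358.1 Hz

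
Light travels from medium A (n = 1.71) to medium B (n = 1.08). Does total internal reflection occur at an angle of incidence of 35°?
θc = arcsin(n₂/n₁) = 39.17°; 35° < θc, so no — the ray refracts.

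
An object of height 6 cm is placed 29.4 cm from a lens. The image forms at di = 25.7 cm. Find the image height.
hi = (-di/do) × ho = -5.245 cm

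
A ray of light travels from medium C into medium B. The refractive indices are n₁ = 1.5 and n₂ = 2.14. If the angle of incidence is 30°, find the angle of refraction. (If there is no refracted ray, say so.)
sin θ₂ = (n₁/n₂)·sin θ₁ = 0.3505 → θ₂ = 20.52°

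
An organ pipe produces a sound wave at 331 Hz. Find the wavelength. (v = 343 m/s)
λ = v/f = 1.036 m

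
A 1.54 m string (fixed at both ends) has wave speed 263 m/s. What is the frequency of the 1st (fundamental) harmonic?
fₙ = nv/(2L) = 85.39 Hz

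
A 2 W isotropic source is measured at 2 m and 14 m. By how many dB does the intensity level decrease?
Δβ = 20·log₁₀(r₂/r₁) = 16.9 dB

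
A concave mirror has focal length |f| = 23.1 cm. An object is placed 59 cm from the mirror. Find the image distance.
f = +23.1 cm (concave); 1/di = 1/f − 1/do → di = 37.96 cm (real image, in front of mirror)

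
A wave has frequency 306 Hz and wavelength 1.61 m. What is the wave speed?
v = fλ = 492.7 m/s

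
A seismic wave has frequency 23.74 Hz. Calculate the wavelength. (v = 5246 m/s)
λ = v/f = 221 m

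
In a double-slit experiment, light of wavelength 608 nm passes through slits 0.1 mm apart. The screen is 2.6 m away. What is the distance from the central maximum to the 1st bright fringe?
y = mλL/d = 15.81 mm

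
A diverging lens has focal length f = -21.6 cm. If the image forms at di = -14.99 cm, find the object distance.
1/do = 1/f − 1/di → do = 48.98 cm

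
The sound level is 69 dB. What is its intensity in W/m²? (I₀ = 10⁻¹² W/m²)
I = I₀·10^(β/10) = 7.94 × 10⁻⁶ W/m²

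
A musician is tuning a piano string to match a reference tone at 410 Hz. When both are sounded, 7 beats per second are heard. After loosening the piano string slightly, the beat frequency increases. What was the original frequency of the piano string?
403 Hz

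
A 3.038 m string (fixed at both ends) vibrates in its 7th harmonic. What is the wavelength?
λₙ = 2L/n = 0.868 m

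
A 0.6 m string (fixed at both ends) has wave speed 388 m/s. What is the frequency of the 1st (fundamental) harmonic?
fₙ = nv/(2L) = 323.3 Hz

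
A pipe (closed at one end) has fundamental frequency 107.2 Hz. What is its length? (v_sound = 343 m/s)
L = v/(4f₁) = 0.7999 m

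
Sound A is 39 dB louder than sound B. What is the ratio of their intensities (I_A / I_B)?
I_A/I_B = 10^(Δβ/10) = 7943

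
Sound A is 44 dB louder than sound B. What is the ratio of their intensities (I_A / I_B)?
I_A/I_B = 10^(Δβ/10) = 25120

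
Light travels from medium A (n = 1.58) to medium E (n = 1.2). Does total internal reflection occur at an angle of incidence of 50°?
θc = arcsin(n₂/n₁) = 49.42°; 50° > θc, so yes — total internal reflection.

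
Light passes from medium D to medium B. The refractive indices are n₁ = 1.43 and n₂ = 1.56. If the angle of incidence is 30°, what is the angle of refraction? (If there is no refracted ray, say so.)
sin θ₂ = (n₁/n₂)·sin θ₁ = 0.4583 → θ₂ = 27.28°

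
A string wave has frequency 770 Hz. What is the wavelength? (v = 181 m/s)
λ = v/f = 0.2351 m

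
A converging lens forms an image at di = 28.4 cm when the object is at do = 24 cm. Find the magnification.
M = −di/do = -1.183 (inverted image)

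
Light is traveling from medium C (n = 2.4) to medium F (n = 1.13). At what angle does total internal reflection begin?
θc = arcsin(n₂/n₁) = 28.09°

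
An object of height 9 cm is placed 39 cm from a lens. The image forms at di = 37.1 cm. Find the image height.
hi = (-di/do) × ho = -8.562 cm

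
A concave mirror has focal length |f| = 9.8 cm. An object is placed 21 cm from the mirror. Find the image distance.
f = +9.8 cm (concave); 1/di = 1/f − 1/do → di = 18.38 cm (real image, in front of mirror)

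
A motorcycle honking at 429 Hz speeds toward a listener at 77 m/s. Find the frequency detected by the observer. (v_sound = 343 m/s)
f_obs = f·v/(v − v_s) = 553.2 Hz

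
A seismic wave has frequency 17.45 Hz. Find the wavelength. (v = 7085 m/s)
λ = v/f = 406 m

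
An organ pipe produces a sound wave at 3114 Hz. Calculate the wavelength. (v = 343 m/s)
λ = v/f = 0.1101 m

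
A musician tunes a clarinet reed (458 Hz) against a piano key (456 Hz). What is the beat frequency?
2 Hz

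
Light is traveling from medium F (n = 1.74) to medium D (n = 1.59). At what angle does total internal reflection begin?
θc = arcsin(n₂/n₁) = 66.03°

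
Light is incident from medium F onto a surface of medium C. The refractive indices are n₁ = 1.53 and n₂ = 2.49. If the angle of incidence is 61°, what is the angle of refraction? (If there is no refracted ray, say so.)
sin θ₂ = (n₁/n₂)·sin θ₁ = 0.5374 → θ₂ = 32.51°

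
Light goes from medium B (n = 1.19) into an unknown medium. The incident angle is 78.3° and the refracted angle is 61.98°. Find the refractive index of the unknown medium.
n₂ = n₁·sin θ₁ / sin θ₂ = 1.32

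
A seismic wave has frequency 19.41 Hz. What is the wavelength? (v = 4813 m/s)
λ = v/f = 248 m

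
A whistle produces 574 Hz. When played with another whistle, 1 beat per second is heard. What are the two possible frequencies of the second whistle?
f₂ = 574 ± 1 Hz → 575 Hz or 573 Hz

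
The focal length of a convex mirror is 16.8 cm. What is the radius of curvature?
R = 2|f| = 33.6 cm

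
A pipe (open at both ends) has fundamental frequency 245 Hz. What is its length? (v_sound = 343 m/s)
L = v/(2f₁) = 0.7 m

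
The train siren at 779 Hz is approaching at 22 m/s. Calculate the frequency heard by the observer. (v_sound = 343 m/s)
f_obs = f·v/(v − v_s) = 832.4 Hz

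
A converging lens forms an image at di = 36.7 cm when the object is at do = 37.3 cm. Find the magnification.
M = −di/do = -0.9839 (inverted image)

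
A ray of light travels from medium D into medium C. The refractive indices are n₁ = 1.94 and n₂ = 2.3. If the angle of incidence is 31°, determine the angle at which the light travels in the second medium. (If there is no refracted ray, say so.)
sin θ₂ = (n₁/n₂)·sin θ₁ = 0.4344 → θ₂ = 25.75°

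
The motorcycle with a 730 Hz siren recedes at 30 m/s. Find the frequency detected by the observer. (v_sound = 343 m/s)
f_obs = f·v/(v + v_s) = 671.3 Hz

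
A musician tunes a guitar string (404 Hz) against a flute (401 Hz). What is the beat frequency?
3 Hz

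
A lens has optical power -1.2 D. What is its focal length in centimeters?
f = 1/P = -83.33 cm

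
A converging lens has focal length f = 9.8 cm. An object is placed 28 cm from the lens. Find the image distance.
1/di = 1/f − 1/do → di = 15.08 cm (real image)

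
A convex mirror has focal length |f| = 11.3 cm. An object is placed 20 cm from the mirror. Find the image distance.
f = −11.3 cm (convex); 1/di = 1/f − 1/do → di = -7.22 cm (virtual image, behind mirror)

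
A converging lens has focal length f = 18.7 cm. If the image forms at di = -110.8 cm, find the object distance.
1/do = 1/f − 1/di → do = 16 cm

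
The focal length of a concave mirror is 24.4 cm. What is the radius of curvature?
R = 2|f| = 48.8 cm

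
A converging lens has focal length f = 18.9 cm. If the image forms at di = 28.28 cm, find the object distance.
1/do = 1/f − 1/di → do = 56.98 cm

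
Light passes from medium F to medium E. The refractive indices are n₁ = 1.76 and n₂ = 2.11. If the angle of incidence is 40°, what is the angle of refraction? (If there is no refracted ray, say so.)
sin θ₂ = (n₁/n₂)·sin θ₁ = 0.5362 → θ₂ = 32.42°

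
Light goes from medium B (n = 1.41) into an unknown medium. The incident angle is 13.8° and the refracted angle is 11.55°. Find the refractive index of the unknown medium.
n₂ = n₁·sin θ₁ / sin θ₂ = 1.68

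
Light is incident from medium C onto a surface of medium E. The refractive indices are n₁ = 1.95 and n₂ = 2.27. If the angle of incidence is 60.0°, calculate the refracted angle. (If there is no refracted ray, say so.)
sin θ₂ = (n₁/n₂)·sin θ₁ = 0.7439 → θ₂ = 48.07°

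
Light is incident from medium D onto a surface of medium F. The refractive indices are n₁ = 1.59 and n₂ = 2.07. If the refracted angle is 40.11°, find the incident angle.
sin θ₁ = (n₂/n₁)·sin θ₂ → θ₁ = 57.01°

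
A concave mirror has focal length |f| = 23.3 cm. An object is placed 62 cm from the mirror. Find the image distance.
f = +23.3 cm (concave); 1/di = 1/f − 1/do → di = 37.33 cm (real image, in front of mirror)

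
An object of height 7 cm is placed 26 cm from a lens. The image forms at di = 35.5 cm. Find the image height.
hi = (-di/do) × ho = -9.558 cm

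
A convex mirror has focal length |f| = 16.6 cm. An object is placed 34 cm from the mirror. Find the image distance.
f = −16.6 cm (convex); 1/di = 1/f − 1/do → di = -11.15 cm (virtual image, behind mirror)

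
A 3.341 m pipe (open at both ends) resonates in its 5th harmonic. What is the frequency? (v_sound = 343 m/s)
fₙ = nv/(2L) = 256.7 Hz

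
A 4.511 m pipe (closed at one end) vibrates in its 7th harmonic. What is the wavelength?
λₙ = 4L/n = 2.578 m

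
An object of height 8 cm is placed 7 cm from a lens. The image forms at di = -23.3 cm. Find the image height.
hi = (-di/do) × ho = 26.63 cm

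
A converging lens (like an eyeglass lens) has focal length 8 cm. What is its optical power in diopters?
P = 1/f = 12.5 D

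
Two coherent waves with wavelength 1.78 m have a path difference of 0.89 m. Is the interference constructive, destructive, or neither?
destructive — path difference = 0.5λ, an odd multiple of λ/2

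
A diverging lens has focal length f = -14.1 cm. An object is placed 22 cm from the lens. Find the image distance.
1/di = 1/f − 1/do → di = -8.593 cm (virtual image)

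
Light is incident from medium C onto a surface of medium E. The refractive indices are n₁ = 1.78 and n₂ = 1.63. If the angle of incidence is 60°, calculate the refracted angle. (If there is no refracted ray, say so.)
sin θ₂ = (n₁/n₂)·sin θ₁ = 0.9457 → θ₂ = 71.04°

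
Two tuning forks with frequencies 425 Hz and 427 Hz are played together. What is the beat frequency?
2 Hz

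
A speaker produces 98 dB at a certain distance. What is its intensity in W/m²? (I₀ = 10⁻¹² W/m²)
I = I₀·10^(β/10) = 6.31 × 10⁻³ W/m²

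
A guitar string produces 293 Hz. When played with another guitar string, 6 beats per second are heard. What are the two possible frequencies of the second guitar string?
f₂ = 293 ± 6 Hz → 299 Hz or 287 Hz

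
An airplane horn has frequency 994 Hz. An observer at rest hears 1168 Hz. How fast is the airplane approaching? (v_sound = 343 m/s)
v_s = v·(1 − f/f_obs) = 51.1 m/s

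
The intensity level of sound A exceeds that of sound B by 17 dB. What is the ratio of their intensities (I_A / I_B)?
I_A/I_B = 10^(Δβ/10) = 50.12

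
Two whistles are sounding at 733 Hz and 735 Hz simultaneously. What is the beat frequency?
2 Hz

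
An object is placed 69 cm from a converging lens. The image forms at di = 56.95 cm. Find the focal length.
1/f = 1/do + 1/di → f = 31.2 cm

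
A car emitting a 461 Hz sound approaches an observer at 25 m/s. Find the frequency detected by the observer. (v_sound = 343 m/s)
f_obs = f·v/(v − v_s) = 497.2 Hz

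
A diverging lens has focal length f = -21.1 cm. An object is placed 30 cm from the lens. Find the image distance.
1/di = 1/f − 1/do → di = -12.39 cm (virtual image)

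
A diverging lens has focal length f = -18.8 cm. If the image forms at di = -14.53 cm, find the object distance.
1/do = 1/f − 1/di → do = 63.97 cm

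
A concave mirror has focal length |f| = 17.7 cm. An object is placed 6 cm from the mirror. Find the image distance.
f = +17.7 cm (concave); 1/di = 1/f − 1/do → di = -9.077 cm (virtual image, behind mirror)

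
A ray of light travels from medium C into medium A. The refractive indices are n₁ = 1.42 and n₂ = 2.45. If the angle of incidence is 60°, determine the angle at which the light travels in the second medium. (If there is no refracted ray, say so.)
sin θ₂ = (n₁/n₂)·sin θ₁ = 0.5019 → θ₂ = 30.13°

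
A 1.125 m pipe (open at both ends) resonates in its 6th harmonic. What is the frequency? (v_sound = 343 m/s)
fₙ = nv/(2L) = 914.7 Hz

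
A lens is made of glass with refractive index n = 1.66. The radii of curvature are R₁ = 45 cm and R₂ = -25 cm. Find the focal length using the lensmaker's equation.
1/f = (n − 1)(1/R₁ − 1/R₂) → f = 24.35 cm (converging lens)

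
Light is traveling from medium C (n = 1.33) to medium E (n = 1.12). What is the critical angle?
θc = arcsin(n₂/n₁) = 57.36°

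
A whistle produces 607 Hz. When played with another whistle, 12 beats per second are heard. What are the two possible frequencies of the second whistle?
f₂ = 607 ± 12 Hz → 619 Hz or 595 Hz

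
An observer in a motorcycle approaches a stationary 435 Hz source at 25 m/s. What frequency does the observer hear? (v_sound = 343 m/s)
f_obs = f·(v + v_o)/v = 466.7 Hz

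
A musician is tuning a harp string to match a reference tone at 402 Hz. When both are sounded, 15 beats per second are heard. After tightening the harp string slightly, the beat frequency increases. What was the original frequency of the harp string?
417 Hz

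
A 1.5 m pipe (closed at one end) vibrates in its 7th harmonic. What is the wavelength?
λₙ = 4L/n = 0.8571 m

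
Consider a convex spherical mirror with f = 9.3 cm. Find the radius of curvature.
R = 2|f| = 18.6 cm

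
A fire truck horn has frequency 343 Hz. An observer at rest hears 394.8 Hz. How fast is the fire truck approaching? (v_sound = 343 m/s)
v_s = v·(1 − f/f_obs) = 45 m/s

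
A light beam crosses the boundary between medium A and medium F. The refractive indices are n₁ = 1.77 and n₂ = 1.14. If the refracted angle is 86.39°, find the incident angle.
sin θ₁ = (n₂/n₁)·sin θ₂ → θ₁ = 40°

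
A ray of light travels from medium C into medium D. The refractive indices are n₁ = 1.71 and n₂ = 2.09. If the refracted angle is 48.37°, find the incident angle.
sin θ₁ = (n₂/n₁)·sin θ₂ → θ₁ = 66°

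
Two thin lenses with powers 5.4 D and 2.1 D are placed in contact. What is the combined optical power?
P_total = P₁ + P₂ = 7.5 D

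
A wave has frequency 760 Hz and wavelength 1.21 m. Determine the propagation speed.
v = fλ = 919.6 m/s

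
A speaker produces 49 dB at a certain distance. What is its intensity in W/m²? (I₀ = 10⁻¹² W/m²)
I = I₀·10^(β/10) = 7.94 × 10⁻⁸ W/m²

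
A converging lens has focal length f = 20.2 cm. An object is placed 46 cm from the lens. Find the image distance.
1/di = 1/f − 1/do → di = 36.02 cm (real image)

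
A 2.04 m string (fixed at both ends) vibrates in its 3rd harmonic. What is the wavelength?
λₙ = 2L/n = 1.36 m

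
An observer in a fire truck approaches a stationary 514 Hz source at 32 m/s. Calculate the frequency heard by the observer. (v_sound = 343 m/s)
f_obs = f·(v + v_o)/v = 562 Hz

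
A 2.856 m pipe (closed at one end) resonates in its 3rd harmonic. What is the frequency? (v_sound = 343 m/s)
fₙ = nv/(4L) = 90.07 Hz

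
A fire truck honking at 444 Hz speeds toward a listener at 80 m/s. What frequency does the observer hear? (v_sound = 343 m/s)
f_obs = f·v/(v − v_s) = 579.1 Hz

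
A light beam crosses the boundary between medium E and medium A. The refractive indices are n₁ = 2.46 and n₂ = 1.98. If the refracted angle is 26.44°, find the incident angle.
sin θ₁ = (n₂/n₁)·sin θ₂ → θ₁ = 21°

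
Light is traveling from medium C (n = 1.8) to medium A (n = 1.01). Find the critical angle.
θc = arcsin(n₂/n₁) = 34.13°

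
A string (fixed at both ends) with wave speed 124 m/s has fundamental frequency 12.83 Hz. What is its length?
L = v/(2f₁) = 4.832 m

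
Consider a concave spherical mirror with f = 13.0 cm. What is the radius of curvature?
R = 2|f| = 26 cm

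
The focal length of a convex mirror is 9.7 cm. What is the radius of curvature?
R = 2|f| = 19.4 cm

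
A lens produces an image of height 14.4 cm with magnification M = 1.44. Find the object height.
ho = |hi|/|M| = 10 cm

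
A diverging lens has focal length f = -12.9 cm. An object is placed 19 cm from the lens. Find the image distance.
1/di = 1/f − 1/do → di = -7.683 cm (virtual image)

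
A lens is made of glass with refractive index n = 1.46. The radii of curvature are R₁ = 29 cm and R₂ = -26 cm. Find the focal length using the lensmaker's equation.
1/f = (n − 1)(1/R₁ − 1/R₂) → f = 29.8 cm (converging lens)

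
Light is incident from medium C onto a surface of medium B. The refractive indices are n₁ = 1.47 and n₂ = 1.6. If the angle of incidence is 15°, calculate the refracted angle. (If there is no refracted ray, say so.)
sin θ₂ = (n₁/n₂)·sin θ₁ = 0.2378 → θ₂ = 13.76°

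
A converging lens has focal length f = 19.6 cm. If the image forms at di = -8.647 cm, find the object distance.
1/do = 1/f − 1/di → do = 6 cm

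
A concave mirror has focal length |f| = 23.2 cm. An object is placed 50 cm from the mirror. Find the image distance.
f = +23.2 cm (concave); 1/di = 1/f − 1/do → di = 43.28 cm (real image, in front of mirror)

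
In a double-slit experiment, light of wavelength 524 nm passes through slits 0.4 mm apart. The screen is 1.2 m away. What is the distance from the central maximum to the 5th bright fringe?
y = mλL/d = 7.86 mm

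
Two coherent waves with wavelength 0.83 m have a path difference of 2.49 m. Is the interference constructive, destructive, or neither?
constructive — path difference = 3λ, a whole number of wavelengths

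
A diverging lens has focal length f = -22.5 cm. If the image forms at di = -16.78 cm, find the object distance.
1/do = 1/f − 1/di → do = 66.01 cm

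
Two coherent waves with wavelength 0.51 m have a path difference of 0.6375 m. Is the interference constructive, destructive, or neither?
neither (partial) — path difference = 1.25λ, neither a whole number of wavelengths nor an odd multiple of λ/2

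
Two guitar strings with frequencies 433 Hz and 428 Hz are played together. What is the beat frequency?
5 Hz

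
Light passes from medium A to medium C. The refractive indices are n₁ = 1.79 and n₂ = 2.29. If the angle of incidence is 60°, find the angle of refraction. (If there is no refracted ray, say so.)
sin θ₂ = (n₁/n₂)·sin θ₁ = 0.6769 → θ₂ = 42.6°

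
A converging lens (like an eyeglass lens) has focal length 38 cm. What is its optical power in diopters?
P = 1/f = 2.632 D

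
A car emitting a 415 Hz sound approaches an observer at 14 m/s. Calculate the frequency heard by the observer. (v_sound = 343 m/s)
f_obs = f·v/(v − v_s) = 432.7 Hz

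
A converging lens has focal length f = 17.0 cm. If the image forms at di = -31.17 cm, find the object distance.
1/do = 1/f − 1/di → do = 11 cm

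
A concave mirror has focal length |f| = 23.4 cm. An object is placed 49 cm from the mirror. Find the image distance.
f = +23.4 cm (concave); 1/di = 1/f − 1/do → di = 44.79 cm (real image, in front of mirror)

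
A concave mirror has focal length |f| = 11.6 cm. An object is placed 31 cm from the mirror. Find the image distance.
f = +11.6 cm (concave); 1/di = 1/f − 1/do → di = 18.54 cm (real image, in front of mirror)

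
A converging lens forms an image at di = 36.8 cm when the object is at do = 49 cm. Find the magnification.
M = −di/do = -0.751 (inverted image)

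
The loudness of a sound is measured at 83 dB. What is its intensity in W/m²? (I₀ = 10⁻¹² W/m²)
I = I₀·10^(β/10) = 2.00 × 10⁻⁴ W/m²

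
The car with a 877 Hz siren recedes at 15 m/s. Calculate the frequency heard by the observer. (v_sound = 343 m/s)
f_obs = f·v/(v + v_s) = 840.3 Hz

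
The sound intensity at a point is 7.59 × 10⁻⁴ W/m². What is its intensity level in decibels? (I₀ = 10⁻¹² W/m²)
β = 10·log₁₀(I/I₀) = 88.8 dB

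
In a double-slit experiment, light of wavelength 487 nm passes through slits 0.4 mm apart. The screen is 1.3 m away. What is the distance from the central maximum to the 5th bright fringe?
y = mλL/d = 7.914 mm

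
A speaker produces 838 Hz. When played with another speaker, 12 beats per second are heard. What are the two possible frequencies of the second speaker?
f₂ = 838 ± 12 Hz → 850 Hz or 826 Hz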